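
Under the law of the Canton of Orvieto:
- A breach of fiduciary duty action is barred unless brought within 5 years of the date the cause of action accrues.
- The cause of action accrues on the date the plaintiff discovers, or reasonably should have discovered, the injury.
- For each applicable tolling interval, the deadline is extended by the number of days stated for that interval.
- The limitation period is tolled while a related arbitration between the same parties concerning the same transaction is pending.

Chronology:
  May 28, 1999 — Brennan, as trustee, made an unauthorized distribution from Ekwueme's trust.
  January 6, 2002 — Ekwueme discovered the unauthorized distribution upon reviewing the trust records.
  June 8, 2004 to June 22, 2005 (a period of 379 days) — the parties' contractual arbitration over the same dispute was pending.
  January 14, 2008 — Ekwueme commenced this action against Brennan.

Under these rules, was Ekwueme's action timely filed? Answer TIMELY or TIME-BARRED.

Under the discovery rule, the claim accrued on January 6, 2002, when Ekwueme discovered the injury — not on the May 28, 1999 date of the underlying act.
Adding the 5 years base period to January 6, 2002 gives a deadline of January 6, 2007, before any tolling.
The pending related arbitration from June 8, 2004 to June 22, 2005 tolled the period for 379 days, extending the deadline to January 20, 2008.
Ekwueme filed on January 14, 2008, before the January 20, 2008 deadline, so the action is timely.

TIMELY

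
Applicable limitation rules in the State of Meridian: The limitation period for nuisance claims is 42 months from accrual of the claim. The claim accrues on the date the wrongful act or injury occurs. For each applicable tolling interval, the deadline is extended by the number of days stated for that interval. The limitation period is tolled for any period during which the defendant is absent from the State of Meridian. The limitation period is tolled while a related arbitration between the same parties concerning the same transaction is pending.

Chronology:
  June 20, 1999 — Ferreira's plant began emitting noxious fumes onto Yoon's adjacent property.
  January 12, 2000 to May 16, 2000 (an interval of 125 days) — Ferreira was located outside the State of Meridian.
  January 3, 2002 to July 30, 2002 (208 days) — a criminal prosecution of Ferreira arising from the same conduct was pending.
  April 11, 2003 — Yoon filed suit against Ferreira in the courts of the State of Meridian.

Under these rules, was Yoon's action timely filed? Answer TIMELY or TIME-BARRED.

TIMELY

The claim accrued on June 20, 1999, the date of the act.
Adding the 42 months base period to June 20, 1999 gives a deadline of December 20, 2002, before any tolling.
The defendant's absence from the jurisdiction from January 12, 2000 to May 16, 2000 tolled the period for 125 days, extending the deadline to April 24, 2003.
Although a criminal prosecution ran from January 3, 2002 to July 30, 2002, the stated rules do not make that a tolling event, so it is disregarded.
The April 11, 2003 filing precedes the April 24, 2003 deadline; the claim is timely.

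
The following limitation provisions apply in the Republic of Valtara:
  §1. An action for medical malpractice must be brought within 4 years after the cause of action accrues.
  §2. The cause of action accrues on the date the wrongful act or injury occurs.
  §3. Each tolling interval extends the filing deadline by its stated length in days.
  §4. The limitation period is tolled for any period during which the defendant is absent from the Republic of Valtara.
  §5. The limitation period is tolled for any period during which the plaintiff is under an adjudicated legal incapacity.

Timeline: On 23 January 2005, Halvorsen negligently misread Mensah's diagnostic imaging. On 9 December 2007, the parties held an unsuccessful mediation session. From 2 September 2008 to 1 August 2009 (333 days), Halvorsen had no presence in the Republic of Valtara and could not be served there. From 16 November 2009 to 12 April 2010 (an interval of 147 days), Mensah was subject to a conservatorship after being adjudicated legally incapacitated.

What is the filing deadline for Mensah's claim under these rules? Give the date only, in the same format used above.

The limitation period began to run on 23 January 2005.
4 years from 23 January 2005 is 23 January 2009.
The period was tolled for 333 days by the defendant's absence from the jurisdiction (2 September 2008 to 1 August 2009), pushing the deadline to 22 December 2009.
The period was tolled for 147 days by the plaintiff's legal incapacity (16 November 2009 to 12 April 2010), pushing the deadline to 18 May 2010.
None of the other events listed affects the running of the period under the stated rules.

18 May 2010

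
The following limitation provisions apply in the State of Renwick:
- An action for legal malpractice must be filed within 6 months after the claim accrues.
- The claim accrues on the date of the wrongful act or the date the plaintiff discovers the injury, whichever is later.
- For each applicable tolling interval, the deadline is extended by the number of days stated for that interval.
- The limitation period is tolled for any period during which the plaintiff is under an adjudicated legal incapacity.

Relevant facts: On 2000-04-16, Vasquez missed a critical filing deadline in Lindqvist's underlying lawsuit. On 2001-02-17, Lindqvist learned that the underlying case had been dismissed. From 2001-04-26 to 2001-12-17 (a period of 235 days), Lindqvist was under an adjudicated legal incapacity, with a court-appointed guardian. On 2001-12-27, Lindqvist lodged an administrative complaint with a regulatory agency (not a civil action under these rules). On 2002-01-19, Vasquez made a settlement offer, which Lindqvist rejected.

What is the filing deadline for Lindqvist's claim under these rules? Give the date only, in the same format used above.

2002-04-09

Because discovery on 2001-02-17 post-dates the 2000-04-16 act, accrual under the later-of rule falls on 2001-02-17.
Adding the 6 months base period to 2001-02-17 gives a deadline of 2001-08-17, before any tolling.
Because the plaintiff's legal incapacity ran from 2001-04-26 to 2001-12-17, the deadline is extended by 235 days to 2002-04-09.
Nothing else in the chronology tolls or restarts the period.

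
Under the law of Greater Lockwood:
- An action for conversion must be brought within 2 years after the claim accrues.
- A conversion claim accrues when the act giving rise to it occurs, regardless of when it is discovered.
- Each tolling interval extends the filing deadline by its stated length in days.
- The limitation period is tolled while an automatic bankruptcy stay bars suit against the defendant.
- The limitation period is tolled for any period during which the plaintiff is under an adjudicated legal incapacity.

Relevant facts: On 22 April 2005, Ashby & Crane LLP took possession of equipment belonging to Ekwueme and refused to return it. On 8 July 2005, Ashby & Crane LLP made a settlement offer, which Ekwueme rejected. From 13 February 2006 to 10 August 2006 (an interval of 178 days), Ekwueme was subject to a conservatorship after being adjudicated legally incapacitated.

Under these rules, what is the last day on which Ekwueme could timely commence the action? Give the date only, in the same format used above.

17 October 2007

The limitation period began to run on 22 April 2005.
2 years from 22 April 2005 is 22 April 2007.
The plaintiff's legal incapacity from 13 February 2006 to 10 August 2006 tolled the period for 178 days, extending the deadline to 17 October 2007.
The other events in the timeline have no effect on the limitation period under the stated rules.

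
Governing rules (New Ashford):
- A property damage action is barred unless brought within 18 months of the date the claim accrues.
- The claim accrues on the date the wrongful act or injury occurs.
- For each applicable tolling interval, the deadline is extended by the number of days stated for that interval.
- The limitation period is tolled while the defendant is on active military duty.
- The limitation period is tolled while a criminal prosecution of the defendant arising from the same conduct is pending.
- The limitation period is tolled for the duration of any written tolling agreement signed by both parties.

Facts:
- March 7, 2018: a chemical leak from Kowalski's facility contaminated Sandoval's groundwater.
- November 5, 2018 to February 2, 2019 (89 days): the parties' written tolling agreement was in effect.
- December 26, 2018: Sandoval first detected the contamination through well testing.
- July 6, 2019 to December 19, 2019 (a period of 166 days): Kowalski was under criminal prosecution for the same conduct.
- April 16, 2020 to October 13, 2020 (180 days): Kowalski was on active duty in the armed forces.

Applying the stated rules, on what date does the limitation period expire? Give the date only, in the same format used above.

November 15, 2020

Accrual is governed by the date of the act, so the period began to run on March 7, 2018; the later discovery on December 26, 2018 is irrelevant under the stated rule.
18 months from March 7, 2018 is September 7, 2019.
The written tolling agreement from November 5, 2018 to February 2, 2019 tolled the period for 89 days, extending the deadline to December 5, 2019.
The pending criminal prosecution from July 6, 2019 to December 19, 2019 tolled the period for 166 days, extending the deadline to May 19, 2020.
The period was tolled for 180 days by the defendant's active military service (April 16, 2020 to October 13, 2020), pushing the deadline to November 15, 2020.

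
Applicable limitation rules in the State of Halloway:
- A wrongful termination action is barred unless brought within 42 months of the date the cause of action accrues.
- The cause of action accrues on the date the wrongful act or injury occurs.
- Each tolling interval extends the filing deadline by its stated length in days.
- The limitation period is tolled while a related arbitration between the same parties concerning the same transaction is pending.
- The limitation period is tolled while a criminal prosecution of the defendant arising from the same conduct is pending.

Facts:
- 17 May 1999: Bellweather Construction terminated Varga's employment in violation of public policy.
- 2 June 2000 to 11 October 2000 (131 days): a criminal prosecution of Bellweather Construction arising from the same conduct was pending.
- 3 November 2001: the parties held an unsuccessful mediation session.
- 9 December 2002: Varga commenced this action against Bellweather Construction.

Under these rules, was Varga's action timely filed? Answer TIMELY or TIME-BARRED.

The limitation period began to run on 17 May 1999.
42 months from 17 May 1999 is 17 November 2002.
The period was tolled for 131 days by the pending criminal prosecution (2 June 2000 to 11 October 2000), pushing the deadline to 28 March 2003.
The other events in the timeline have no effect on the limitation period under the stated rules.
Varga filed on 9 December 2002, before the 28 March 2003 deadline, so the action is timely.

TIMELY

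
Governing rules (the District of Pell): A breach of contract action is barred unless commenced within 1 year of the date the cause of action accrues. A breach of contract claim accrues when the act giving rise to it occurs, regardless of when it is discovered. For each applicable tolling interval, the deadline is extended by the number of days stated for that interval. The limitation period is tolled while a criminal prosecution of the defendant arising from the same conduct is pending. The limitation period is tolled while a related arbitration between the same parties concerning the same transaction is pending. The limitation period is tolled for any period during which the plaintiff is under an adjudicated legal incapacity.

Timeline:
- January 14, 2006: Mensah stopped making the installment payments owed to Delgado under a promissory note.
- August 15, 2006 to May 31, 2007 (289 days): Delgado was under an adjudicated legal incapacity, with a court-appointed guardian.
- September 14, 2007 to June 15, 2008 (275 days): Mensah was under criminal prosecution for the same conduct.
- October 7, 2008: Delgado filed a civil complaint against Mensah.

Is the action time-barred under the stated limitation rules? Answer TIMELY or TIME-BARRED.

TIME-BARRED

The limitation period began to run on January 14, 2006.
Adding the 1 year base period to January 14, 2006 gives a deadline of January 14, 2007, before any tolling.
The plaintiff's legal incapacity from August 15, 2006 to May 31, 2007 tolled the period for 289 days, extending the deadline to October 30, 2007.
The period was tolled for 275 days by the pending criminal prosecution (September 14, 2007 to June 15, 2008), pushing the deadline to July 31, 2008.
Filing on October 7, 2008 missed the July 31, 2008 deadline — the action is time-barred.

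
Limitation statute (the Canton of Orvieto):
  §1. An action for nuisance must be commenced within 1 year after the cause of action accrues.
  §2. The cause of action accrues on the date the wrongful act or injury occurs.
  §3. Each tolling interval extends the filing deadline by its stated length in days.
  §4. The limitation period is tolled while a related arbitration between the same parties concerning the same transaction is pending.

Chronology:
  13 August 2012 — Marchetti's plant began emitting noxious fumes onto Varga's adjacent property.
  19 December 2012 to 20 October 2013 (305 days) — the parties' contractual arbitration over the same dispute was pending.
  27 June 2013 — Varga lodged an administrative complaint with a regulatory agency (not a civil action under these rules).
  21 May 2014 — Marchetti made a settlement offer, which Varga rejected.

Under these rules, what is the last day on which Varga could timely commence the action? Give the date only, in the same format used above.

14 June 2014

The claim accrued on 13 August 2012, when the wrongful act occurred.
The untolled deadline — 1 year after 13 August 2012 — is 13 August 2013.
Because the pending related arbitration ran from 19 December 2012 to 20 October 2013, the deadline is extended by 305 days to 14 June 2014.
Nothing else in the chronology tolls or restarts the period.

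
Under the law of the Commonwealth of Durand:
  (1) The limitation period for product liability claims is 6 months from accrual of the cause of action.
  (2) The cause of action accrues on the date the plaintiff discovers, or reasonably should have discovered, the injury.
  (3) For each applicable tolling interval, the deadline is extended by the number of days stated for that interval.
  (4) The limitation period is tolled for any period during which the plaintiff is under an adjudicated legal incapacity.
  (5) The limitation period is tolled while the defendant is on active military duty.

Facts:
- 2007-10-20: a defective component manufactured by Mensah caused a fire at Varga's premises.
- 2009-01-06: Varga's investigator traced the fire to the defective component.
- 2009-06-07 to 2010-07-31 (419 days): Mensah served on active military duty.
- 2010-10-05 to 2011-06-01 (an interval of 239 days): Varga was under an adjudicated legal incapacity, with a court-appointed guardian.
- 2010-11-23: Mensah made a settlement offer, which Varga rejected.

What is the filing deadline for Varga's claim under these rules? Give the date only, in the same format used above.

2010-08-29

Accrual is tied to discovery, so the period began on 2009-01-06 rather than on 2007-10-20 when the act occurred.
6 months from 2009-01-06 is 2009-07-06.
The defendant's active military service from 2009-06-07 to 2010-07-31 tolled the period for 419 days, extending the deadline to 2010-08-29.
By the time the plaintiff's legal incapacity began on 2010-10-05, the limitation period had already expired on 2010-08-29; that interval cannot revive it.
The other events in the timeline have no effect on the limitation period under the stated rules.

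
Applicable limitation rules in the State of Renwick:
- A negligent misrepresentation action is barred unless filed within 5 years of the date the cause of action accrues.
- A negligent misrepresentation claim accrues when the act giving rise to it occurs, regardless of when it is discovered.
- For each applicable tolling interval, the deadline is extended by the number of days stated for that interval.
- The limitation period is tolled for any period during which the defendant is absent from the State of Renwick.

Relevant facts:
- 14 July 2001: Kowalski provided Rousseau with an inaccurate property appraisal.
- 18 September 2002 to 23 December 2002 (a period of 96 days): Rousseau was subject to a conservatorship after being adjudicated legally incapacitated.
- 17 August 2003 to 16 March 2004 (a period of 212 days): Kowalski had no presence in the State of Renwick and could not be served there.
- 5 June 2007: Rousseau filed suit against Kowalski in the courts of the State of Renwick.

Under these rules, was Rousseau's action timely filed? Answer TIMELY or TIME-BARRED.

The claim accrued on 14 July 2001, when the wrongful act occurred.
Adding the 5 years base period to 14 July 2001 gives a deadline of 14 July 2006, before any tolling.
The defendant's absence from the jurisdiction from 17 August 2003 to 16 March 2004 tolled the period for 212 days, extending the deadline to 11 February 2007.
The plaintiff's legal incapacity from 18 September 2002 to 23 December 2002 does not toll the period, because no stated rule makes the plaintiff's incapacity a tolling event.
The 5 June 2007 filing falls after the 11 February 2007 deadline; the claim is time-barred.

TIME-BARRED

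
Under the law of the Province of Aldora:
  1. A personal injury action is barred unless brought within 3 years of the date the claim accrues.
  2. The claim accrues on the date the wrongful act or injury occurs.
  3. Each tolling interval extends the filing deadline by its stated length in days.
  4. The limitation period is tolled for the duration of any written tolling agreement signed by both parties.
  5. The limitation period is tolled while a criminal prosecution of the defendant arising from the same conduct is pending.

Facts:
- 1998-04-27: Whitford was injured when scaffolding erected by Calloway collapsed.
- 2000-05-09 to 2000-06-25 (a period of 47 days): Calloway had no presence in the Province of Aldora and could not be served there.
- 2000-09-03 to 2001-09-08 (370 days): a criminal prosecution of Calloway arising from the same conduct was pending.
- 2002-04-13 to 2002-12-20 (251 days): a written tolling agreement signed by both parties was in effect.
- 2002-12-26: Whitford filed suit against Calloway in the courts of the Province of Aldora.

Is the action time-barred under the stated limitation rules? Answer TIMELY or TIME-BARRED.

The claim accrued on 1998-04-27, the date of the act.
3 years from 1998-04-27 is 2001-04-27.
The pending criminal prosecution from 2000-09-03 to 2001-09-08 tolled the period for 370 days, extending the deadline to 2002-05-02.
Because the written tolling agreement ran from 2002-04-13 to 2002-12-20, the deadline is extended by 251 days to 2003-01-08.
No stated provision tolls the period for the defendant's absence, so the interval from 2000-05-09 to 2000-06-25 has no effect on the deadline.
The 2002-12-26 filing precedes the 2003-01-08 deadline; the claim is timely.

TIMELY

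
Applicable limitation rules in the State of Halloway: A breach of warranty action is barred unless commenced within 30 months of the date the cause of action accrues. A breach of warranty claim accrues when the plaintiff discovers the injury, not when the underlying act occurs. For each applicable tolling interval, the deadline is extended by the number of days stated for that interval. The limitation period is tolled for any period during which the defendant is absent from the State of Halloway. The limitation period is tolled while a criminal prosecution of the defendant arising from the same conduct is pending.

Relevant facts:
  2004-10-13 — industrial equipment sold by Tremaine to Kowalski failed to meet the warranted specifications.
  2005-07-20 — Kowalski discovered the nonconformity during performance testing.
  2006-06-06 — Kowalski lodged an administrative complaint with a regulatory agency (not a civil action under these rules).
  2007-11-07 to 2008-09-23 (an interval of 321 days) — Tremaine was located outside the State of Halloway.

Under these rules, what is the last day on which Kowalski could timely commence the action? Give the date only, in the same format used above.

Under the discovery rule, the claim accrued on 2005-07-20, when Kowalski discovered the injury — not on the 2004-10-13 date of the underlying act.
30 months from 2005-07-20 is 2008-01-20.
The defendant's absence from the jurisdiction from 2007-11-07 to 2008-09-23 tolled the period for 321 days, extending the deadline to 2008-12-06.
None of the other events listed affects the running of the period under the stated rules.

2008-12-06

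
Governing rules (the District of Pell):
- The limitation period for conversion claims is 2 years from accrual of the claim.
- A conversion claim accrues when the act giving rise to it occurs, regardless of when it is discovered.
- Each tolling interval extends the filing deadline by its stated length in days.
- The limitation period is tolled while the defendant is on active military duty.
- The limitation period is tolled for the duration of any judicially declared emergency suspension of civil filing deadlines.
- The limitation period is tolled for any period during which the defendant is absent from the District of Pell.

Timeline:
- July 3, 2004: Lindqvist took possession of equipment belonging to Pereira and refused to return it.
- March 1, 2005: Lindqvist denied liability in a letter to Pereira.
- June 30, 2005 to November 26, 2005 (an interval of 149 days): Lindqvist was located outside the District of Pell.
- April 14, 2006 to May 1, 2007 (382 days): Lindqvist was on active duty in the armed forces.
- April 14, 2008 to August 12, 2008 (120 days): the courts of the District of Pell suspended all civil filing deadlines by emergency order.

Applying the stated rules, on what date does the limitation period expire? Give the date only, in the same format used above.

December 16, 2007

The claim accrued on July 3, 2004, the date of the act.
2 years from July 3, 2004 is July 3, 2006.
Because the defendant's absence from the jurisdiction ran from June 30, 2005 to November 26, 2005, the deadline is extended by 149 days to November 29, 2006.
The defendant's active military service from April 14, 2006 to May 1, 2007 tolled the period for 382 days, extending the deadline to December 16, 2007.
By the time the emergency suspension of filing deadlines began on April 14, 2008, the limitation period had already expired on December 16, 2007; that interval cannot revive it.
None of the other events listed affects the running of the period under the stated rules.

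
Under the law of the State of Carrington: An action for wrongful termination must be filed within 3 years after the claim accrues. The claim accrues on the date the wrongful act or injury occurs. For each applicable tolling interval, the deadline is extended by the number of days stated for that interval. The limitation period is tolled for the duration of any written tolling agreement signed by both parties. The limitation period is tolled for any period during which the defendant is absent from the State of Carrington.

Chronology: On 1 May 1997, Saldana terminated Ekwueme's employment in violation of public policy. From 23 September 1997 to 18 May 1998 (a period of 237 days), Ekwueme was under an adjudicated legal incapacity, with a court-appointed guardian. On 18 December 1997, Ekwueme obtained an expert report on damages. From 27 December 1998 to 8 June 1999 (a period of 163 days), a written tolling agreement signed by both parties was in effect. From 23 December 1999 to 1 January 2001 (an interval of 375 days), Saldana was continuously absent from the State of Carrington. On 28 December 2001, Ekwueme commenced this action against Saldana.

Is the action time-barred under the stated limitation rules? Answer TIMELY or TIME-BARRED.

TIME-BARRED

The claim accrued on 1 May 1997, when the wrongful act occurred.
Adding the 3 years base period to 1 May 1997 gives a deadline of 1 May 2000, before any tolling.
Because the written tolling agreement ran from 27 December 1998 to 8 June 1999, the deadline is extended by 163 days to 11 October 2000.
The period was tolled for 375 days by the defendant's absence from the jurisdiction (23 December 1999 to 1 January 2001), pushing the deadline to 21 October 2001.
The plaintiff's legal incapacity from 23 September 1997 to 18 May 1998 does not toll the period, because no stated rule makes the plaintiff's incapacity a tolling event.
The other events in the timeline have no effect on the limitation period under the stated rules.
Ekwueme filed on 28 December 2001, after the 21 October 2001 deadline, so the action is time-barred.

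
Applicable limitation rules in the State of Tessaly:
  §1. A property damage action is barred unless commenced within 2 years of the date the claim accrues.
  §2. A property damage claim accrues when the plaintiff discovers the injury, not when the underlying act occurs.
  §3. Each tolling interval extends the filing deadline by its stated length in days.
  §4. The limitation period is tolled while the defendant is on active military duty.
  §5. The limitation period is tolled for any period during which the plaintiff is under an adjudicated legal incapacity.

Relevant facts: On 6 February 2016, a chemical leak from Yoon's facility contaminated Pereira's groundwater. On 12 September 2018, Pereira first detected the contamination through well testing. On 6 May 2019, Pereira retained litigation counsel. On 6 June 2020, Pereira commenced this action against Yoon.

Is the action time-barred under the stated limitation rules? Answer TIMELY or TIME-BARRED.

Under the discovery rule, the claim accrued on 12 September 2018, when Pereira discovered the injury — not on the 6 February 2016 date of the underlying act.
2 years from 12 September 2018 is 12 September 2020.
The other events in the timeline have no effect on the limitation period under the stated rules.
Filing on 6 June 2020 beat the 12 September 2020 deadline — the action is timely.

TIMELY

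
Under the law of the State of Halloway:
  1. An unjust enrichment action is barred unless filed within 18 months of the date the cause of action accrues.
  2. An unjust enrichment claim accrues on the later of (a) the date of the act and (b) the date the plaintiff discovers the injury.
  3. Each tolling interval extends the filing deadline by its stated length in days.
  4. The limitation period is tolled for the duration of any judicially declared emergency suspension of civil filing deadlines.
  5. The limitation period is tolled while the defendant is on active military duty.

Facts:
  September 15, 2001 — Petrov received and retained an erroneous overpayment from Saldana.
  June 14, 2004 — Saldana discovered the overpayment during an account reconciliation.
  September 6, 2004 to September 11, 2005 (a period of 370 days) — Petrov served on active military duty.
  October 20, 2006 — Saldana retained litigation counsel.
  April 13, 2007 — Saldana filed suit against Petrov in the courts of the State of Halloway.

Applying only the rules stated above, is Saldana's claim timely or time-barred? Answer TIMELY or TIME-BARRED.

TIME-BARRED

Because discovery on June 14, 2004 post-dates the September 15, 2001 act, accrual under the later-of rule falls on June 14, 2004.
The untolled deadline — 18 months after June 14, 2004 — is December 14, 2005.
The defendant's active military service from September 6, 2004 to September 11, 2005 tolled the period for 370 days, extending the deadline to December 19, 2006.
None of the other events listed affects the running of the period under the stated rules.
Saldana filed on April 13, 2007, after the December 19, 2006 deadline, so the action is time-barred.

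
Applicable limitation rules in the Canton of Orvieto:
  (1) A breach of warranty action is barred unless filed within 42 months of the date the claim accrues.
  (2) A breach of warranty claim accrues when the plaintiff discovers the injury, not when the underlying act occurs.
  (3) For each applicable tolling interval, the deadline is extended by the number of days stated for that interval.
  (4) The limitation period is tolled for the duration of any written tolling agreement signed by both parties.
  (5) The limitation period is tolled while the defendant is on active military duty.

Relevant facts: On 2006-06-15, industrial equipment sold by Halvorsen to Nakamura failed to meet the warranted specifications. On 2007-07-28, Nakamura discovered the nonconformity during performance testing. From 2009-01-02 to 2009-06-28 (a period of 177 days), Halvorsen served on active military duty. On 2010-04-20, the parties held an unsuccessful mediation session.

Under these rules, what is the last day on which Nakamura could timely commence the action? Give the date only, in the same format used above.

2011-07-24

The claim did not accrue until Nakamura discovered the injury on 2007-07-28; the 2006-06-15 act date does not start the clock under the stated rule.
Adding the 42 months base period to 2007-07-28 gives a deadline of 2011-01-28, before any tolling.
The defendant's active military service from 2009-01-02 to 2009-06-28 tolled the period for 177 days, extending the deadline to 2011-07-24.
Nothing else in the chronology tolls or restarts the period.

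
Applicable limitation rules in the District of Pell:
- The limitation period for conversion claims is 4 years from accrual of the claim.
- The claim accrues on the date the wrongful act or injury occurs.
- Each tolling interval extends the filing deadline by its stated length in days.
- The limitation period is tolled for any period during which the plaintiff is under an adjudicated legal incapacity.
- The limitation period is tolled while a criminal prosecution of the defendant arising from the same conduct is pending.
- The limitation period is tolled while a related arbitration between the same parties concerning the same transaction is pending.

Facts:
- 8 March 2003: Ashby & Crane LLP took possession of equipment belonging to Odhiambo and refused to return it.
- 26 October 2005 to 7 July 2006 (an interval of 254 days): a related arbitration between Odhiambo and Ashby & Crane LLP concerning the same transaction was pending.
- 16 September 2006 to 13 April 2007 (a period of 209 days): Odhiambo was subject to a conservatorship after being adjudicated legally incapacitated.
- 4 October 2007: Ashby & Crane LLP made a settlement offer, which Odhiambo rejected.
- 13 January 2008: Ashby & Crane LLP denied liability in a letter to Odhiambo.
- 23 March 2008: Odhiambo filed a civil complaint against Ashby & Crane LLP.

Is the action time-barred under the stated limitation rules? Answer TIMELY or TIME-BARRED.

TIMELY

The limitation period began to run on 8 March 2003.
Adding the 4 years base period to 8 March 2003 gives a deadline of 8 March 2007, before any tolling.
The pending related arbitration from 26 October 2005 to 7 July 2006 tolled the period for 254 days, extending the deadline to 17 November 2007.
The plaintiff's legal incapacity from 16 September 2006 to 13 April 2007 tolled the period for 209 days, extending the deadline to 13 June 2008.
None of the other events listed affects the running of the period under the stated rules.
Filing on 23 March 2008 beat the 13 June 2008 deadline — the action is timely.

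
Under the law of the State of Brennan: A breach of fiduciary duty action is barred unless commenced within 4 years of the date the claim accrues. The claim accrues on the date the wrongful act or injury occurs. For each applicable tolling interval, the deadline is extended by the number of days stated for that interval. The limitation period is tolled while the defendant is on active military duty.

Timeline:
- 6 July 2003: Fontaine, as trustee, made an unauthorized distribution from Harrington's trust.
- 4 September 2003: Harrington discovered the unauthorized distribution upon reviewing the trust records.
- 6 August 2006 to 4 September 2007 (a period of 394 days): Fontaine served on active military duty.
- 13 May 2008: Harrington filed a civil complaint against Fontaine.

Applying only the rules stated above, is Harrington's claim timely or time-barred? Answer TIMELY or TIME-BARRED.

Because the rule ties accrual to occurrence, the claim accrued on 6 July 2003, not on the 4 September 2003 discovery date.
4 years from 6 July 2003 is 6 July 2007.
The period was tolled for 394 days by the defendant's active military service (6 August 2006 to 4 September 2007), pushing the deadline to 3 August 2008.
Harrington filed on 13 May 2008, before the 3 August 2008 deadline, so the action is timely.

TIMELY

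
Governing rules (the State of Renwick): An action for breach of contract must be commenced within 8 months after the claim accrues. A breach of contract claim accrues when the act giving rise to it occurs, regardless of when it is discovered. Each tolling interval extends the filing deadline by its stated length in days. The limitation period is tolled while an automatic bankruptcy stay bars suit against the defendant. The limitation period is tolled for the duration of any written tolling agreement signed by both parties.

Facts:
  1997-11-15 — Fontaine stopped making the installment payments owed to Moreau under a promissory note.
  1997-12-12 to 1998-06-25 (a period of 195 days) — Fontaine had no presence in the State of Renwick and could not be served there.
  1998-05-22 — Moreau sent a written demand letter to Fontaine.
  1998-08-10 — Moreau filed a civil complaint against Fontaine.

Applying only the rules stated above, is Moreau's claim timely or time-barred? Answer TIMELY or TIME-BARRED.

TIME-BARRED

The claim accrued on 1997-11-15, the date of the act.
Adding the 8 months base period to 1997-11-15 gives a deadline of 1998-07-15, before any tolling.
The defendant's absence from the jurisdiction from 1997-12-12 to 1998-06-25 does not toll the period, because no stated rule makes the defendant's absence a tolling event.
Nothing else in the chronology tolls or restarts the period.
Moreau filed on 1998-08-10, after the 1998-07-15 deadline, so the action is time-barred.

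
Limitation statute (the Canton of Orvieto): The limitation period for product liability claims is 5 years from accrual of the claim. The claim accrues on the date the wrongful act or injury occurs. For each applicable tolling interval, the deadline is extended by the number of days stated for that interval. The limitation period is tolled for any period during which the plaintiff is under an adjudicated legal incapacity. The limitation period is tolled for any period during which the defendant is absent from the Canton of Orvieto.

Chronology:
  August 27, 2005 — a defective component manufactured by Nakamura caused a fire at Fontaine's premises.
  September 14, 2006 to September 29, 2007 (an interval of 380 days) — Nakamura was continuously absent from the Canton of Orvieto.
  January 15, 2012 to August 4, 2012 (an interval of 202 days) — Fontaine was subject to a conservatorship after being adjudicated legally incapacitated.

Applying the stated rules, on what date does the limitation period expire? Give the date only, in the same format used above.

The claim accrued on August 27, 2005, when the wrongful act occurred.
Adding the 5 years base period to August 27, 2005 gives a deadline of August 27, 2010, before any tolling.
The defendant's absence from the jurisdiction from September 14, 2006 to September 29, 2007 tolled the period for 380 days, extending the deadline to September 11, 2011.
The plaintiff's legal incapacity starting January 15, 2012 came too late — the period had run on September 11, 2011 — and so does not extend the deadline.

September 11, 2011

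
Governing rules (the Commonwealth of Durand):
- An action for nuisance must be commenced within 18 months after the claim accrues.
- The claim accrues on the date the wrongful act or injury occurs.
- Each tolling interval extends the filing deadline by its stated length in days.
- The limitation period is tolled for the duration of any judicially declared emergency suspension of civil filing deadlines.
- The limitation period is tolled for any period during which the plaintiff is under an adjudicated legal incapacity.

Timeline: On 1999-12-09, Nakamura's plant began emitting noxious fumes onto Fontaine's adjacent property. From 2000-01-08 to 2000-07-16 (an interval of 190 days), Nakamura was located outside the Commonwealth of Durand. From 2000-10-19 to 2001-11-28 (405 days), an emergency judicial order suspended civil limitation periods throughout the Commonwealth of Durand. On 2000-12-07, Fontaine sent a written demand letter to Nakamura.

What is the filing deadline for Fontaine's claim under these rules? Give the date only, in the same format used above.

2002-07-19

The claim accrued on 1999-12-09, when the wrongful act occurred.
18 months from 1999-12-09 is 2001-06-09.
The period was tolled for 405 days by the emergency suspension of filing deadlines (2000-10-19 to 2001-11-28), pushing the deadline to 2002-07-19.
No stated provision tolls the period for the defendant's absence, so the interval from 2000-01-08 to 2000-07-16 has no effect on the deadline.
None of the other events listed affects the running of the period under the stated rules.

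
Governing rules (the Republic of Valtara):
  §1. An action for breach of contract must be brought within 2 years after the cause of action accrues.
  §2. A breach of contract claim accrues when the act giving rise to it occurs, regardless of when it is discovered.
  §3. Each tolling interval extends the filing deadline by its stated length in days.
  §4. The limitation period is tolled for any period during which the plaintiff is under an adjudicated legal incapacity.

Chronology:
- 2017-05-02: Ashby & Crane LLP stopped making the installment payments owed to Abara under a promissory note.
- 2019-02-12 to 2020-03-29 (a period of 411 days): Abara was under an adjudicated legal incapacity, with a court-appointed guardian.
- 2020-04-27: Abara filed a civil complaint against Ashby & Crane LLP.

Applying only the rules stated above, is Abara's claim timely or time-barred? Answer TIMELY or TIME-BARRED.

The cause of action accrued on 2017-05-02, the date of the act.
Adding the 2 years base period to 2017-05-02 gives a deadline of 2019-05-02, before any tolling.
Because the plaintiff's legal incapacity ran from 2019-02-12 to 2020-03-29, the deadline is extended by 411 days to 2020-06-16.
Abara filed on 2020-04-27, before the 2020-06-16 deadline, so the action is timely.

TIMELY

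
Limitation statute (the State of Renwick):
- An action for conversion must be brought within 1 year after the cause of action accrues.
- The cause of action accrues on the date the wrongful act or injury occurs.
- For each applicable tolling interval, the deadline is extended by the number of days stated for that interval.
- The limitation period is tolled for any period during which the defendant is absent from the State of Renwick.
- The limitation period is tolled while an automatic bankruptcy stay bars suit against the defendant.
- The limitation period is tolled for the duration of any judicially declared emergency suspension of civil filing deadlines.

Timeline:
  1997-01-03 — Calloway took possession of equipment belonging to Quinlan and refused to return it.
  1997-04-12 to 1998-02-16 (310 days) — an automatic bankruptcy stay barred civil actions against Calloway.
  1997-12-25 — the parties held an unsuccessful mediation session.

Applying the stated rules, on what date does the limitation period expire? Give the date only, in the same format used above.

The claim accrued on 1997-01-03, when the wrongful act occurred.
1 year from 1997-01-03 is 1998-01-03.
Because the automatic bankruptcy stay ran from 1997-04-12 to 1998-02-16, the deadline is extended by 310 days to 1998-11-09.
None of the other events listed affects the running of the period under the stated rules.

1998-11-09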